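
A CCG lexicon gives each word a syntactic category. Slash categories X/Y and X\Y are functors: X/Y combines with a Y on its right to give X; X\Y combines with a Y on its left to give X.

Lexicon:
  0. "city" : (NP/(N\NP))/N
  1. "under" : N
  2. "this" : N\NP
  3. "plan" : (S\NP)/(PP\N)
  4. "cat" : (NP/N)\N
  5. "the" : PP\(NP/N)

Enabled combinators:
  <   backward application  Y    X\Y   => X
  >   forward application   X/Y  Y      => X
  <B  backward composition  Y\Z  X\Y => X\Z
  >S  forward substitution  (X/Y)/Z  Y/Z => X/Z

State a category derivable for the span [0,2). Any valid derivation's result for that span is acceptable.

NP/(N\NP)

[0,6] S   <
  [0,3] NP   >
    [0,2] NP/(N\NP)   >
      [0,1] "city" : (NP/(N\NP))/N
      [1,2] "under" : N
    [2,3] "this" : N\NP
  [3,6] S\NP   >
    [3,4] "plan" : (S\NP)/(PP\N)
    [4,6] PP\N   <B
      [4,5] "cat" : (NP/N)\N
      [5,6] "the" : PP\(NP/N)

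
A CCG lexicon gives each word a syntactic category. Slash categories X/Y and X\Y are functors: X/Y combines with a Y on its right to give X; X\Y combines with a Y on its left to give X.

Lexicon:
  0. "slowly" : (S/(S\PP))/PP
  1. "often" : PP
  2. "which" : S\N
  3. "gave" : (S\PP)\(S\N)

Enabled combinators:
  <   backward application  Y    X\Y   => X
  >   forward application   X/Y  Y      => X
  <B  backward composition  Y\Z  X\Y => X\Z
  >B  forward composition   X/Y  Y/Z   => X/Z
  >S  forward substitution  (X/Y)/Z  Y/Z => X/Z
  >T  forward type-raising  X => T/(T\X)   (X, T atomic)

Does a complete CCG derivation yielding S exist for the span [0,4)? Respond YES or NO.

[0,4] S   >
  [0,2] S/(S\PP)   >
    [0,1] "slowly" : (S/(S\PP))/PP
    [1,2] "often" : PP
  [2,4] S\PP   <
    [2,3] "which" : S\N
    [3,4] "gave" : (S\PP)\(S\N)

YES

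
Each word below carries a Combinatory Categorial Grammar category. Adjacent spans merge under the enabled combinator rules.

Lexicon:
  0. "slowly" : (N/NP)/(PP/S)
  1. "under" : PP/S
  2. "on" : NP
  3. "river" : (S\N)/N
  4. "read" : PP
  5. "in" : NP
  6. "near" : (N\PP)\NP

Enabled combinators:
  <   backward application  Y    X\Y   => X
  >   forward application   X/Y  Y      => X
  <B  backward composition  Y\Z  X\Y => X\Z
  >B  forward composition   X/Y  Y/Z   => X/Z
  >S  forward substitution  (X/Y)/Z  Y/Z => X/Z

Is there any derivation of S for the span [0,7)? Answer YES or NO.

YES

[0,7] S   <
  [0,3] N   >
    [0,2] N/NP   >
      [0,1] "slowly" : (N/NP)/(PP/S)
      [1,2] "under" : PP/S
    [2,3] "on" : NP
  [3,7] S\N   >
    [3,4] "river" : (S\N)/N
    [4,7] N   <
      [4,5] "read" : PP
      [5,7] N\PP   <
        [5,6] "in" : NP
        [6,7] "near" : (N\PP)\NP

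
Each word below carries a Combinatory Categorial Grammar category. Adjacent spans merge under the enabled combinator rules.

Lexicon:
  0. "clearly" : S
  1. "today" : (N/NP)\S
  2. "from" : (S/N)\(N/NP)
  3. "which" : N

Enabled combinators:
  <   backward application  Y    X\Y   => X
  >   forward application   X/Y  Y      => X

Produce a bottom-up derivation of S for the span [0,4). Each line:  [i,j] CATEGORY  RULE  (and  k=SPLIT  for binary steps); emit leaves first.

[0,1] S  lex  "clearly"
[1,2] (N/NP)\S  lex  "today"
[0,2] N/NP  <  k=1
[2,3] (S/N)\(N/NP)  lex  "from"
[0,3] S/N  <  k=2
[3,4] N  lex  "which"
[0,4] S  >  k=3

[0,4] S   >
  [0,3] S/N   <
    [0,2] N/NP   <
      [0,1] "clearly" : S
      [1,2] "today" : (N/NP)\S
    [2,3] "from" : (S/N)\(N/NP)
  [3,4] "which" : N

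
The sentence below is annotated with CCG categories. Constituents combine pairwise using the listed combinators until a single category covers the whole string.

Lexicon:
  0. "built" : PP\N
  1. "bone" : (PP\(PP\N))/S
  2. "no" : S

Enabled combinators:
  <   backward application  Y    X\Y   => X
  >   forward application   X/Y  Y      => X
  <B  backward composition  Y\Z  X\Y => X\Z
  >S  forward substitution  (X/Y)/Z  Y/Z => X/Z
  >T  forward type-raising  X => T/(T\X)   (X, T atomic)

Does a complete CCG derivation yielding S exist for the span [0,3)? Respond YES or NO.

NO

PP\N (PP\(PP\N))/S S
CKY chart[0,3] = {N/(N\PP), NP/(NP\PP), PP, PP/(PP\PP), S/(S\PP)}; S ∉ chart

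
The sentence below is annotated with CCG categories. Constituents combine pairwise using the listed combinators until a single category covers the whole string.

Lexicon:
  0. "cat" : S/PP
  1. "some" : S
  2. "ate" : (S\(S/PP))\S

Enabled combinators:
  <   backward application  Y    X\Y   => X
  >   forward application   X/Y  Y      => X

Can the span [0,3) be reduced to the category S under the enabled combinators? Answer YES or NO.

[0,3] S   <
  [0,1] "cat" : S/PP
  [1,3] S\(S/PP)   <
    [1,2] "some" : S
    [2,3] "ate" : (S\(S/PP))\S

YES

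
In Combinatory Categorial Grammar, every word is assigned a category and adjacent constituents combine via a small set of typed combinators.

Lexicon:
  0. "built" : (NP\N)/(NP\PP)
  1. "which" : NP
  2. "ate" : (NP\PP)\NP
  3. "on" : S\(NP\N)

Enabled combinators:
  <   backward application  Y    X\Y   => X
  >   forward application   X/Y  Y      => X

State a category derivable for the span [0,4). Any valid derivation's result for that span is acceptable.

S

[0,4] S   <
  [0,3] NP\N   >
    [0,1] "built" : (NP\N)/(NP\PP)
    [1,3] NP\PP   <
      [1,2] "which" : NP
      [2,3] "ate" : (NP\PP)\NP
  [3,4] "on" : S\(NP\N)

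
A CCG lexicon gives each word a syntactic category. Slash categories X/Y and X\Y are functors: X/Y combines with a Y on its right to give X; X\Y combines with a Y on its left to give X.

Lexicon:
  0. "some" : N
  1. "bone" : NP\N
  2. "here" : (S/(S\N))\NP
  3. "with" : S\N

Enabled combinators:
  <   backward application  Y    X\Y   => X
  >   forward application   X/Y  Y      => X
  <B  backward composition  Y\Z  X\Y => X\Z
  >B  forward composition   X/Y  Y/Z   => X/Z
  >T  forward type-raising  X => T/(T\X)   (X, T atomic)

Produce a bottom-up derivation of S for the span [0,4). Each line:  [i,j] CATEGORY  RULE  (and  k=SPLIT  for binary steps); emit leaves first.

[0,1] N  lex  "some"
[1,2] NP\N  lex  "bone"
[0,2] NP  <  k=1
[2,3] (S/(S\N))\NP  lex  "here"
[0,3] S/(S\N)  <  k=2
[3,4] S\N  lex  "with"
[0,4] S  >  k=3

[0,4] S   >
  [0,3] S/(S\N)   <
    [0,2] NP   <
      [0,1] "some" : N
      [1,2] "bone" : NP\N
    [2,3] "here" : (S/(S\N))\NP
  [3,4] "with" : S\N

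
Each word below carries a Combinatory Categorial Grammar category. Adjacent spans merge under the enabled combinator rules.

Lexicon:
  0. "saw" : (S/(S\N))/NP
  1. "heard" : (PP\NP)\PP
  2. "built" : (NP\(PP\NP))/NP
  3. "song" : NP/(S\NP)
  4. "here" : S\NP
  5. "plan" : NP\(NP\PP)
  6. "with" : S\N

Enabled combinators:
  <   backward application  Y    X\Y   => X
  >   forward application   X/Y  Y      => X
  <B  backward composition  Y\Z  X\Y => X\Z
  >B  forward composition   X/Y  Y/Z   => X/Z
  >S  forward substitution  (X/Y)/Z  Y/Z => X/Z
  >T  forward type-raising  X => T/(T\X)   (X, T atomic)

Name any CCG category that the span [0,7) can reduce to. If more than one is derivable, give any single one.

S

[0,7] S   >
  [0,6] S/(S\N)   >
    [0,1] "saw" : (S/(S\N))/NP
    [1,6] NP   <
      [1,5] NP\PP   <B
        [1,2] "heard" : (PP\NP)\PP
        [2,5] NP\(PP\NP)   >
          [2,3] "built" : (NP\(PP\NP))/NP
          [3,5] NP   >
            [3,4] "song" : NP/(S\NP)
            [4,5] "here" : S\NP
      [5,6] "plan" : NP\(NP\PP)
  [6,7] "with" : S\N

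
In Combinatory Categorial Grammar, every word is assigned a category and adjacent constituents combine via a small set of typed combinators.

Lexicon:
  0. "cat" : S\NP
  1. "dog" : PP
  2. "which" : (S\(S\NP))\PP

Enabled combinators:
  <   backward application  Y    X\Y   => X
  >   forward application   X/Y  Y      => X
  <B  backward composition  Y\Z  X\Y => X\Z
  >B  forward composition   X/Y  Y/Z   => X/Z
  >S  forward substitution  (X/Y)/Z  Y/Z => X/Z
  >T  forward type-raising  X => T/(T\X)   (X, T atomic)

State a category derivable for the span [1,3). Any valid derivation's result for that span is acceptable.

[0,3] S   <
  [0,1] "cat" : S\NP
  [1,3] S\(S\NP)   <
    [1,2] "dog" : PP
    [2,3] "which" : (S\(S\NP))\PP

S\(S\NP)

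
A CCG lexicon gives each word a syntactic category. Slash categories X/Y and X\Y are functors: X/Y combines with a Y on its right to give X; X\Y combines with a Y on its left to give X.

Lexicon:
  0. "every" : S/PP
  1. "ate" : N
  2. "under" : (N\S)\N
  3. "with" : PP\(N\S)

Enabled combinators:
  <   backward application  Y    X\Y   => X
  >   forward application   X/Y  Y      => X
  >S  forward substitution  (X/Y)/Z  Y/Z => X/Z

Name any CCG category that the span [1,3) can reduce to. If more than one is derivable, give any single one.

[0,4] S   >
  [0,1] "every" : S/PP
  [1,4] PP   <
    [1,3] N\S   <
      [1,2] "ate" : N
      [2,3] "under" : (N\S)\N
    [3,4] "with" : PP\(N\S)

N\S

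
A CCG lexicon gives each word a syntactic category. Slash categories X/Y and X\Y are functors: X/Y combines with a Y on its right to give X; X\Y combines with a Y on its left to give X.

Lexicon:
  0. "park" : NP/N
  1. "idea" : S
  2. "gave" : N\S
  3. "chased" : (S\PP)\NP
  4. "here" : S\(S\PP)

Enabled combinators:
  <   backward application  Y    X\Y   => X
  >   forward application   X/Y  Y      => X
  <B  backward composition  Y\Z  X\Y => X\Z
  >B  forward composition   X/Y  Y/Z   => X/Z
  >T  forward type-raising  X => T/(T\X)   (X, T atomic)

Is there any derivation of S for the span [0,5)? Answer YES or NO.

[0,5] S   <
  [0,4] S\PP   <
    [0,3] NP   >
      [0,1] "park" : NP/N
      [1,3] N   >
        [1,2] N/(N\S)   >T
          [1,2] "idea" : S
        [2,3] "gave" : N\S
    [3,4] "chased" : (S\PP)\NP
  [4,5] "here" : S\(S\PP)

YES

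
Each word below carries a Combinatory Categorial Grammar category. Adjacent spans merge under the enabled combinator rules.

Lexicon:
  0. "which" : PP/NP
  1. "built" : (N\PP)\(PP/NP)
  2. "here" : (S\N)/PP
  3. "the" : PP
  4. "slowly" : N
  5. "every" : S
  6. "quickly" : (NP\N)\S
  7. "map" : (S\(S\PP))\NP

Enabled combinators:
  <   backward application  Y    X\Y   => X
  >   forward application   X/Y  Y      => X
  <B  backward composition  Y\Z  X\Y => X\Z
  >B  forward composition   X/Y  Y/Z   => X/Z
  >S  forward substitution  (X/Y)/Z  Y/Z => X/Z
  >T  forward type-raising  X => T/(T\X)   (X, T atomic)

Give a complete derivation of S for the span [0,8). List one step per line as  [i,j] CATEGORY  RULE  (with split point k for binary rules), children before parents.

[0,8] S   <
  [0,4] S\PP   <B
    [0,2] N\PP   <
      [0,1] "which" : PP/NP
      [1,2] "built" : (N\PP)\(PP/NP)
    [2,4] S\N   >
      [2,3] "here" : (S\N)/PP
      [3,4] "the" : PP
  [4,8] S\(S\PP)   <
    [4,7] NP   <
      [4,5] "slowly" : N
      [5,7] NP\N   <
        [5,6] "every" : S
        [6,7] "quickly" : (NP\N)\S
    [7,8] "map" : (S\(S\PP))\NP

[0,1] PP/NP  lex  "which"
[1,2] (N\PP)\(PP/NP)  lex  "built"
[0,2] N\PP  <  k=1
[2,3] (S\N)/PP  lex  "here"
[3,4] PP  lex  "the"
[2,4] S\N  >  k=3
[0,4] S\PP  <B  k=2
[4,5] N  lex  "slowly"
[5,6] S  lex  "every"
[6,7] (NP\N)\S  lex  "quickly"
[5,7] NP\N  <  k=6
[4,7] NP  <  k=5
[7,8] (S\(S\PP))\NP  lex  "map"
[4,8] S\(S\PP)  <  k=7
[0,8] S  <  k=4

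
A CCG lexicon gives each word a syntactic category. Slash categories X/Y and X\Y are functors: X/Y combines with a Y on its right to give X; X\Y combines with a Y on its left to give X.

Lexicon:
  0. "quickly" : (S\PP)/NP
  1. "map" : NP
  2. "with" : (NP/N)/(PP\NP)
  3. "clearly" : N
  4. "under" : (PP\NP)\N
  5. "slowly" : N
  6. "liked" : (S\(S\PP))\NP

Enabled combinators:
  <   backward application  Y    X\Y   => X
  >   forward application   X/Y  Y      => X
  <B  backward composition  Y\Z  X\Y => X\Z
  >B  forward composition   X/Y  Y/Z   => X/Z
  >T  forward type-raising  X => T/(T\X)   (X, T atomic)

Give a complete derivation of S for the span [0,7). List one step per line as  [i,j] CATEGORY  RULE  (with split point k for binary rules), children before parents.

[0,7] S   <
  [0,2] S\PP   >
    [0,1] "quickly" : (S\PP)/NP
    [1,2] "map" : NP
  [2,7] S\(S\PP)   <
    [2,6] NP   >
      [2,5] NP/N   >
        [2,3] "with" : (NP/N)/(PP\NP)
        [3,5] PP\NP   <
          [3,4] "clearly" : N
          [4,5] "under" : (PP\NP)\N
      [5,6] "slowly" : N
    [6,7] "liked" : (S\(S\PP))\NP

[0,1] (S\PP)/NP  lex  "quickly"
[1,2] NP  lex  "map"
[0,2] S\PP  >  k=1
[2,3] (NP/N)/(PP\NP)  lex  "with"
[3,4] N  lex  "clearly"
[4,5] (PP\NP)\N  lex  "under"
[3,5] PP\NP  <  k=4
[2,5] NP/N  >  k=3
[5,6] N  lex  "slowly"
[2,6] NP  >  k=5
[6,7] (S\(S\PP))\NP  lex  "liked"
[2,7] S\(S\PP)  <  k=6
[0,7] S  <  k=2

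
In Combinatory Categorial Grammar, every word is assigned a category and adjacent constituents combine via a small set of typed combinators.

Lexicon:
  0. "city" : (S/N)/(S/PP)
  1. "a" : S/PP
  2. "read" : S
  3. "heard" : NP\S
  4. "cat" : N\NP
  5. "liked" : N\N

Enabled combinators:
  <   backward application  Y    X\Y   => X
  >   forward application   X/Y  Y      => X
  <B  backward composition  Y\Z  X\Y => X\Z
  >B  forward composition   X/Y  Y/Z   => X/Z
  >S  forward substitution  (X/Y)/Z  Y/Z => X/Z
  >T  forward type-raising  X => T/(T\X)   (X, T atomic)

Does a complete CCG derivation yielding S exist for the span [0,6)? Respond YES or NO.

[0,6] S   >
  [0,2] S/N   >
    [0,1] "city" : (S/N)/(S/PP)
    [1,2] "a" : S/PP
  [2,6] N   <
    [2,4] NP   >
      [2,3] NP/(NP\S)   >T
        [2,3] "read" : S
      [3,4] "heard" : NP\S
    [4,6] N\NP   <B
      [4,5] "cat" : N\NP
      [5,6] "liked" : N\N

YES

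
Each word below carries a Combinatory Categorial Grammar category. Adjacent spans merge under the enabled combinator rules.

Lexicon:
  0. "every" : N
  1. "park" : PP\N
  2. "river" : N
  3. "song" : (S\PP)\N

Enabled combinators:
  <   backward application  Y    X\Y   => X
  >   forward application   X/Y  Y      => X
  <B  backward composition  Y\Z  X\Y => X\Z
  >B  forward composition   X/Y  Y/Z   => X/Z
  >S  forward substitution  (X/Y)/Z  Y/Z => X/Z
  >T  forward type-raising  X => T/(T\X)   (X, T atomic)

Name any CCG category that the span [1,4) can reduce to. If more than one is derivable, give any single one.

S\N

[0,4] S   >
  [0,1] S/(S\N)   >T
    [0,1] "every" : N
  [1,4] S\N   <B
    [1,2] "park" : PP\N
    [2,4] S\PP   <
      [2,3] "river" : N
      [3,4] "song" : (S\PP)\N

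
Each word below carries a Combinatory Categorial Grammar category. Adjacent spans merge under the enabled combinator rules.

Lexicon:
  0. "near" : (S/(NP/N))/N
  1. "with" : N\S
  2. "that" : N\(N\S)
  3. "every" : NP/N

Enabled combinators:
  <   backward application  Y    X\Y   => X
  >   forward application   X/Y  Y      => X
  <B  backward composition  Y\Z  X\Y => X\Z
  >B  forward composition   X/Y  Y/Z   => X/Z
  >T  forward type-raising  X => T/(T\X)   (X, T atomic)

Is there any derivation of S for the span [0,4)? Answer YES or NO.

[0,4] S   >
  [0,3] S/(NP/N)   >
    [0,1] "near" : (S/(NP/N))/N
    [1,3] N   <
      [1,2] "with" : N\S
      [2,3] "that" : N\(N\S)
  [3,4] "every" : NP/N

YES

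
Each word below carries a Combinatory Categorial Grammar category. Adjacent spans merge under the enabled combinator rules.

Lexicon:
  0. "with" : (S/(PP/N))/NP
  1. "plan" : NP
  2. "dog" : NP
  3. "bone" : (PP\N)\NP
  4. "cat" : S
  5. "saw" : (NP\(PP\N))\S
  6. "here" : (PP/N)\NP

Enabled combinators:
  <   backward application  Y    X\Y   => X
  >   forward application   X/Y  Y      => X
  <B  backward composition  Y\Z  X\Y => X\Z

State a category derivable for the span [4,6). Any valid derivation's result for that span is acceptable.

NP\(PP\N)

[0,7] S   >
  [0,2] S/(PP/N)   >
    [0,1] "with" : (S/(PP/N))/NP
    [1,2] "plan" : NP
  [2,7] PP/N   <
    [2,6] NP   <
      [2,4] PP\N   <
        [2,3] "dog" : NP
        [3,4] "bone" : (PP\N)\NP
      [4,6] NP\(PP\N)   <
        [4,5] "cat" : S
        [5,6] "saw" : (NP\(PP\N))\S
    [6,7] "here" : (PP/N)\NP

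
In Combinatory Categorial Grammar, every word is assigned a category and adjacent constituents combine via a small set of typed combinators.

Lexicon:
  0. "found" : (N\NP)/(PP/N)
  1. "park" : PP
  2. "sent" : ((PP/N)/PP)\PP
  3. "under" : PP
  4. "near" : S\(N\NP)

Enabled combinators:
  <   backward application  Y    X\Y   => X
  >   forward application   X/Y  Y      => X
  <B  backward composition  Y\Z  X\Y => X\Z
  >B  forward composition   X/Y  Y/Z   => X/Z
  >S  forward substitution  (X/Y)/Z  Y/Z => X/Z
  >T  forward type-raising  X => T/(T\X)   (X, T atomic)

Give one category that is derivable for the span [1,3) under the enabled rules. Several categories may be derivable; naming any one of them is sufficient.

(PP/N)/PP

[0,5] S   <
  [0,4] N\NP   >
    [0,1] "found" : (N\NP)/(PP/N)
    [1,4] PP/N   >
      [1,3] (PP/N)/PP   <
        [1,2] "park" : PP
        [2,3] "sent" : ((PP/N)/PP)\PP
      [3,4] "under" : PP
  [4,5] "near" : S\(N\NP)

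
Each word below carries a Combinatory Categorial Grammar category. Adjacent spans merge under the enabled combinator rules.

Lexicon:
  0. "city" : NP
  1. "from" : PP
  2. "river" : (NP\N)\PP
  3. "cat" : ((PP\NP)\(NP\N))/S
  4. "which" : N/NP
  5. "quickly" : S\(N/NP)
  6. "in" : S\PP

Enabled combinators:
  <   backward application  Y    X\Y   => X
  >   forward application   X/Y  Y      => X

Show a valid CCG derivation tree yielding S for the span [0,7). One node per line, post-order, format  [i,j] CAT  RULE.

[0,1] NP  lex  "city"
[1,2] PP  lex  "from"
[2,3] (NP\N)\PP  lex  "river"
[1,3] NP\N  <  k=2
[3,4] ((PP\NP)\(NP\N))/S  lex  "cat"
[4,5] N/NP  lex  "which"
[5,6] S\(N/NP)  lex  "quickly"
[4,6] S  <  k=5
[3,6] (PP\NP)\(NP\N)  >  k=4
[1,6] PP\NP  <  k=3
[0,6] PP  <  k=1
[6,7] S\PP  lex  "in"
[0,7] S  <  k=6

[0,7] S   <
  [0,6] PP   <
    [0,1] "city" : NP
    [1,6] PP\NP   <
      [1,3] NP\N   <
        [1,2] "from" : PP
        [2,3] "river" : (NP\N)\PP
      [3,6] (PP\NP)\(NP\N)   >
        [3,4] "cat" : ((PP\NP)\(NP\N))/S
        [4,6] S   <
          [4,5] "which" : N/NP
          [5,6] "quickly" : S\(N/NP)
  [6,7] "in" : S\PP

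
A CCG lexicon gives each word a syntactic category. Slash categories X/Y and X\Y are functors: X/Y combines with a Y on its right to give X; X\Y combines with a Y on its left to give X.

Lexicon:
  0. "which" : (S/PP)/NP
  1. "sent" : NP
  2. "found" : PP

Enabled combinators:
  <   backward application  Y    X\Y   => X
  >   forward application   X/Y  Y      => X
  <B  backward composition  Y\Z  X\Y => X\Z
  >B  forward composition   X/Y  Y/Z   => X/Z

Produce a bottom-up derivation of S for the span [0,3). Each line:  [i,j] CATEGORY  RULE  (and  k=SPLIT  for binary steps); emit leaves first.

[0,3] S   >
  [0,2] S/PP   >
    [0,1] "which" : (S/PP)/NP
    [1,2] "sent" : NP
  [2,3] "found" : PP

[0,1] (S/PP)/NP  lex  "which"
[1,2] NP  lex  "sent"
[0,2] S/PP  >  k=1
[2,3] PP  lex  "found"
[0,3] S  >  k=2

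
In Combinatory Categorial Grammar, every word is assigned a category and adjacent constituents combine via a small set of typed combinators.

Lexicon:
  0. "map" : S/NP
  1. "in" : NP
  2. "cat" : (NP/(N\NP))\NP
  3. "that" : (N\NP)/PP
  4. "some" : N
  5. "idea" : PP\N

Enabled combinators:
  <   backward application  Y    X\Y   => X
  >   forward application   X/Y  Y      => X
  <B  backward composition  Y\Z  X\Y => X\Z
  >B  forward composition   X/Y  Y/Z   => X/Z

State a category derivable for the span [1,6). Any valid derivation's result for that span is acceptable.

NP

[0,6] S   >
  [0,1] "map" : S/NP
  [1,6] NP   >
    [1,4] NP/PP   >B
      [1,3] NP/(N\NP)   <
        [1,2] "in" : NP
        [2,3] "cat" : (NP/(N\NP))\NP
      [3,4] "that" : (N\NP)/PP
    [4,6] PP   <
      [4,5] "some" : N
      [5,6] "idea" : PP\N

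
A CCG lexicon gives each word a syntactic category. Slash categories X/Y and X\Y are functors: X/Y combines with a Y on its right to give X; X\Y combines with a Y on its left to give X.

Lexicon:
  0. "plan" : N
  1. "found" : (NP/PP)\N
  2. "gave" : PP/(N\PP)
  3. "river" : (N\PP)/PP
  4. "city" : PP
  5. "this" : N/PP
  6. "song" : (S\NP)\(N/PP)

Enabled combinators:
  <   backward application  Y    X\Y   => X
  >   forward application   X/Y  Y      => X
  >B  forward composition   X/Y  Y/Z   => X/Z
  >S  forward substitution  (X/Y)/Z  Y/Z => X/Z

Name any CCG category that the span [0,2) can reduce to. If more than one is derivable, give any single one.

[0,7] S   <
  [0,5] NP   >
    [0,2] NP/PP   <
      [0,1] "plan" : N
      [1,2] "found" : (NP/PP)\N
    [2,5] PP   >
      [2,3] "gave" : PP/(N\PP)
      [3,5] N\PP   >
        [3,4] "river" : (N\PP)/PP
        [4,5] "city" : PP
  [5,7] S\NP   <
    [5,6] "this" : N/PP
    [6,7] "song" : (S\NP)\(N/PP)

NP/PP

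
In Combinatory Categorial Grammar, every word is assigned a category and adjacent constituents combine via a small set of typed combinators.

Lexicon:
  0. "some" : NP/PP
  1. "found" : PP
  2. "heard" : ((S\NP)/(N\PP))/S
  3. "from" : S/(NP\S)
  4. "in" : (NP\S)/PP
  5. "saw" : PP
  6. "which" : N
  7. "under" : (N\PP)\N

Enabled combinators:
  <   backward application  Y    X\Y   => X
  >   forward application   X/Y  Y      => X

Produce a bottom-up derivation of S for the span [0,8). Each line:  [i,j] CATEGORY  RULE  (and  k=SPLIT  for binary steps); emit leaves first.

[0,1] NP/PP  lex  "some"
[1,2] PP  lex  "found"
[0,2] NP  >  k=1
[2,3] ((S\NP)/(N\PP))/S  lex  "heard"
[3,4] S/(NP\S)  lex  "from"
[4,5] (NP\S)/PP  lex  "in"
[5,6] PP  lex  "saw"
[4,6] NP\S  >  k=5
[3,6] S  >  k=4
[2,6] (S\NP)/(N\PP)  >  k=3
[6,7] N  lex  "which"
[7,8] (N\PP)\N  lex  "under"
[6,8] N\PP  <  k=7
[2,8] S\NP  >  k=6
[0,8] S  <  k=2

[0,8] S   <
  [0,2] NP   >
    [0,1] "some" : NP/PP
    [1,2] "found" : PP
  [2,8] S\NP   >
    [2,6] (S\NP)/(N\PP)   >
      [2,3] "heard" : ((S\NP)/(N\PP))/S
      [3,6] S   >
        [3,4] "from" : S/(NP\S)
        [4,6] NP\S   >
          [4,5] "in" : (NP\S)/PP
          [5,6] "saw" : PP
    [6,8] N\PP   <
      [6,7] "which" : N
      [7,8] "under" : (N\PP)\N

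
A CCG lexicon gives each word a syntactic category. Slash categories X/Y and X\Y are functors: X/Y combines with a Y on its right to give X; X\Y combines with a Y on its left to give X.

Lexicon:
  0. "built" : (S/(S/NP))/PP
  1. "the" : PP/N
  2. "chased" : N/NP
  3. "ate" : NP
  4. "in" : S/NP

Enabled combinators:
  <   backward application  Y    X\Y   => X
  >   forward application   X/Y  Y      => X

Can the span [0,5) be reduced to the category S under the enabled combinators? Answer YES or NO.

[0,5] S   >
  [0,4] S/(S/NP)   >
    [0,1] "built" : (S/(S/NP))/PP
    [1,4] PP   >
      [1,2] "the" : PP/N
      [2,4] N   >
        [2,3] "chased" : N/NP
        [3,4] "ate" : NP
  [4,5] "in" : S/NP

YES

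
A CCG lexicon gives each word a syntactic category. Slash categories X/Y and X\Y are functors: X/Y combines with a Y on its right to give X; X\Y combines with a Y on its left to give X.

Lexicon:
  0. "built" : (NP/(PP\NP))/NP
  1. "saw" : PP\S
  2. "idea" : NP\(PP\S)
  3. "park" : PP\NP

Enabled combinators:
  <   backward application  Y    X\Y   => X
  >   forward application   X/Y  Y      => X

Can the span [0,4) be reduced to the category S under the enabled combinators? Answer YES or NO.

(NP/(PP\NP))/NP PP\S NP\(PP\S) PP\NP
CKY chart[0,4] = {NP}; S ∉ chart

NO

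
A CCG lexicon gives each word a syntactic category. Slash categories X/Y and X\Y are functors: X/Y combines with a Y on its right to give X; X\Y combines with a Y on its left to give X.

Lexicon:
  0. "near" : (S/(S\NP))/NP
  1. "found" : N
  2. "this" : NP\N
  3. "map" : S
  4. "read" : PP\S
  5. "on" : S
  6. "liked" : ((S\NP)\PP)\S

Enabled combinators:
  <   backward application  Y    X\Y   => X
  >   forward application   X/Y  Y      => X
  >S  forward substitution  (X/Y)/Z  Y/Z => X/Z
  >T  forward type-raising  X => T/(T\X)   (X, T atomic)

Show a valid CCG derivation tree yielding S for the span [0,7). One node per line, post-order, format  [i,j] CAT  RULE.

[0,7] S   >
  [0,3] S/(S\NP)   >
    [0,1] "near" : (S/(S\NP))/NP
    [1,3] NP   <
      [1,2] "found" : N
      [2,3] "this" : NP\N
  [3,7] S\NP   <
    [3,5] PP   <
      [3,4] "map" : S
      [4,5] "read" : PP\S
    [5,7] (S\NP)\PP   <
      [5,6] "on" : S
      [6,7] "liked" : ((S\NP)\PP)\S

[0,1] (S/(S\NP))/NP  lex  "near"
[1,2] N  lex  "found"
[2,3] NP\N  lex  "this"
[1,3] NP  <  k=2
[0,3] S/(S\NP)  >  k=1
[3,4] S  lex  "map"
[4,5] PP\S  lex  "read"
[3,5] PP  <  k=4
[5,6] S  lex  "on"
[6,7] ((S\NP)\PP)\S  lex  "liked"
[5,7] (S\NP)\PP  <  k=6
[3,7] S\NP  <  k=5
[0,7] S  >  k=3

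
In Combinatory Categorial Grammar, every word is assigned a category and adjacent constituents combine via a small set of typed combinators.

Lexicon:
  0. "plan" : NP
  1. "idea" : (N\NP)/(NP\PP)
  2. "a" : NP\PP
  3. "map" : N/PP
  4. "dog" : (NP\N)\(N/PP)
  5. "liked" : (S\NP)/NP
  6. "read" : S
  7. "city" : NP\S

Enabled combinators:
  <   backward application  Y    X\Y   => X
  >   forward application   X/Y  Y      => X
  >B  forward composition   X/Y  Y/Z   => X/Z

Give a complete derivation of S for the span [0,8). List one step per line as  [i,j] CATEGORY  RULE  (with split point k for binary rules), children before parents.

[0,8] S   <
  [0,5] NP   <
    [0,3] N   <
      [0,1] "plan" : NP
      [1,3] N\NP   >
        [1,2] "idea" : (N\NP)/(NP\PP)
        [2,3] "a" : NP\PP
    [3,5] NP\N   <
      [3,4] "map" : N/PP
      [4,5] "dog" : (NP\N)\(N/PP)
  [5,8] S\NP   >
    [5,6] "liked" : (S\NP)/NP
    [6,8] NP   <
      [6,7] "read" : S
      [7,8] "city" : NP\S

[0,1] NP  lex  "plan"
[1,2] (N\NP)/(NP\PP)  lex  "idea"
[2,3] NP\PP  lex  "a"
[1,3] N\NP  >  k=2
[0,3] N  <  k=1
[3,4] N/PP  lex  "map"
[4,5] (NP\N)\(N/PP)  lex  "dog"
[3,5] NP\N  <  k=4
[0,5] NP  <  k=3
[5,6] (S\NP)/NP  lex  "liked"
[6,7] S  lex  "read"
[7,8] NP\S  lex  "city"
[6,8] NP  <  k=7
[5,8] S\NP  >  k=6
[0,8] S  <  k=5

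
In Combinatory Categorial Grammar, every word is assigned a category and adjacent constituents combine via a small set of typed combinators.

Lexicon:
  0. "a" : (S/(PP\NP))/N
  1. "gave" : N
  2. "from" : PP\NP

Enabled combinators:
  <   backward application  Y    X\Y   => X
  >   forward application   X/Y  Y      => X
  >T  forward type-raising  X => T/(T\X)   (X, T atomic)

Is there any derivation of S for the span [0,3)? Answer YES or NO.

YES

[0,3] S   >
  [0,2] S/(PP\NP)   >
    [0,1] "a" : (S/(PP\NP))/N
    [1,2] "gave" : N
  [2,3] "from" : PP\NP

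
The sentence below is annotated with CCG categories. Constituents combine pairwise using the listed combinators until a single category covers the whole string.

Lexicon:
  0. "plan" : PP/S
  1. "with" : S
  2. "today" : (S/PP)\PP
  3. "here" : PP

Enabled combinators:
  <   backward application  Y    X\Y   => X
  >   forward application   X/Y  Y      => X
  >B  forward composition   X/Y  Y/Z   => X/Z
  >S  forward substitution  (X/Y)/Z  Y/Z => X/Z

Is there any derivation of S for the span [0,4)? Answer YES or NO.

[0,4] S   >
  [0,3] S/PP   <
    [0,2] PP   >
      [0,1] "plan" : PP/S
      [1,2] "with" : S
    [2,3] "today" : (S/PP)\PP
  [3,4] "here" : PP

YES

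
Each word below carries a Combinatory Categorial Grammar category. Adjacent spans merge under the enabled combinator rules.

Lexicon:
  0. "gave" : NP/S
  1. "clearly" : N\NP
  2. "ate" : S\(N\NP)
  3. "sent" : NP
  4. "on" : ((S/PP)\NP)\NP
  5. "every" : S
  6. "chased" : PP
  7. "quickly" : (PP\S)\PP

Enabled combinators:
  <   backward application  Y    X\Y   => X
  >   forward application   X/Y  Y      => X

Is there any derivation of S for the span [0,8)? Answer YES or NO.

[0,8] S   >
  [0,5] S/PP   <
    [0,3] NP   >
      [0,1] "gave" : NP/S
      [1,3] S   <
        [1,2] "clearly" : N\NP
        [2,3] "ate" : S\(N\NP)
    [3,5] (S/PP)\NP   <
      [3,4] "sent" : NP
      [4,5] "on" : ((S/PP)\NP)\NP
  [5,8] PP   <
    [5,6] "every" : S
    [6,8] PP\S   <
      [6,7] "chased" : PP
      [7,8] "quickly" : (PP\S)\PP

YES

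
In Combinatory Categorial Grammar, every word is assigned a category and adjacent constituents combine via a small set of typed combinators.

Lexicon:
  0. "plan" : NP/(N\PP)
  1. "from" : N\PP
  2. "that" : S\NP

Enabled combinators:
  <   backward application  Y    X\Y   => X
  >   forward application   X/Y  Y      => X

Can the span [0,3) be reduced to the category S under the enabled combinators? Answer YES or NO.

YES

[0,3] S   <
  [0,2] NP   >
    [0,1] "plan" : NP/(N\PP)
    [1,2] "from" : N\PP
  [2,3] "that" : S\NP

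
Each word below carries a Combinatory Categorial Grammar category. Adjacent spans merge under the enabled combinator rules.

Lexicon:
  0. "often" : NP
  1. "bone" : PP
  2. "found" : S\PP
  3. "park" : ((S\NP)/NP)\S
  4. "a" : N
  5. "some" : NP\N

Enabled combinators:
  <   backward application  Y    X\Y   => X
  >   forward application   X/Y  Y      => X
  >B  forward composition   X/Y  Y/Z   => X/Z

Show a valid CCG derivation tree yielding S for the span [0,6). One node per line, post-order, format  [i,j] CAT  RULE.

[0,1] NP  lex  "often"
[1,2] PP  lex  "bone"
[2,3] S\PP  lex  "found"
[1,3] S  <  k=2
[3,4] ((S\NP)/NP)\S  lex  "park"
[1,4] (S\NP)/NP  <  k=3
[4,5] N  lex  "a"
[5,6] NP\N  lex  "some"
[4,6] NP  <  k=5
[1,6] S\NP  >  k=4
[0,6] S  <  k=1

[0,6] S   <
  [0,1] "often" : NP
  [1,6] S\NP   >
    [1,4] (S\NP)/NP   <
      [1,3] S   <
        [1,2] "bone" : PP
        [2,3] "found" : S\PP
      [3,4] "park" : ((S\NP)/NP)\S
    [4,6] NP   <
      [4,5] "a" : N
      [5,6] "some" : NP\N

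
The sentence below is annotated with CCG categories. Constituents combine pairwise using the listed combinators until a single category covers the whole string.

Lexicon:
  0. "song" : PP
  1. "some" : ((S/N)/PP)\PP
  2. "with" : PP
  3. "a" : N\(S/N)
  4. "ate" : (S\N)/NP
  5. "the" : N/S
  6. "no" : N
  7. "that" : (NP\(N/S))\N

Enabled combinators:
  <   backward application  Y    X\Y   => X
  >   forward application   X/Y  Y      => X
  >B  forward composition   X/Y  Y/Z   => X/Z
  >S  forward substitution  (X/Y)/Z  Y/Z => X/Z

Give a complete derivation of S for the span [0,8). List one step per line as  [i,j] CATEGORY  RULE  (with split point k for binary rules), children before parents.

[0,8] S   <
  [0,4] N   <
    [0,3] S/N   >
      [0,2] (S/N)/PP   <
        [0,1] "song" : PP
        [1,2] "some" : ((S/N)/PP)\PP
      [2,3] "with" : PP
    [3,4] "a" : N\(S/N)
  [4,8] S\N   >
    [4,5] "ate" : (S\N)/NP
    [5,8] NP   <
      [5,6] "the" : N/S
      [6,8] NP\(N/S)   <
        [6,7] "no" : N
        [7,8] "that" : (NP\(N/S))\N

[0,1] PP  lex  "song"
[1,2] ((S/N)/PP)\PP  lex  "some"
[0,2] (S/N)/PP  <  k=1
[2,3] PP  lex  "with"
[0,3] S/N  >  k=2
[3,4] N\(S/N)  lex  "a"
[0,4] N  <  k=3
[4,5] (S\N)/NP  lex  "ate"
[5,6] N/S  lex  "the"
[6,7] N  lex  "no"
[7,8] (NP\(N/S))\N  lex  "that"
[6,8] NP\(N/S)  <  k=7
[5,8] NP  <  k=6
[4,8] S\N  >  k=5
[0,8] S  <  k=4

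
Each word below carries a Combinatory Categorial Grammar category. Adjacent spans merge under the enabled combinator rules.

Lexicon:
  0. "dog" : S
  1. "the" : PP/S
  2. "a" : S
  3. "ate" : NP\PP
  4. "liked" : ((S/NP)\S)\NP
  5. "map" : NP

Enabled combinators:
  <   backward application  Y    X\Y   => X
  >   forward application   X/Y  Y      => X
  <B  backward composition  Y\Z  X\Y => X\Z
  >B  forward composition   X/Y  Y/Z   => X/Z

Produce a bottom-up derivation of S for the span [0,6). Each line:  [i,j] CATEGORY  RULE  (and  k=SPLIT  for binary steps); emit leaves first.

[0,1] S  lex  "dog"
[1,2] PP/S  lex  "the"
[2,3] S  lex  "a"
[1,3] PP  >  k=2
[3,4] NP\PP  lex  "ate"
[1,4] NP  <  k=3
[4,5] ((S/NP)\S)\NP  lex  "liked"
[1,5] (S/NP)\S  <  k=4
[0,5] S/NP  <  k=1
[5,6] NP  lex  "map"
[0,6] S  >  k=5

[0,6] S   >
  [0,5] S/NP   <
    [0,1] "dog" : S
    [1,5] (S/NP)\S   <
      [1,4] NP   <
        [1,3] PP   >
          [1,2] "the" : PP/S
          [2,3] "a" : S
        [3,4] "ate" : NP\PP
      [4,5] "liked" : ((S/NP)\S)\NP
  [5,6] "map" : NP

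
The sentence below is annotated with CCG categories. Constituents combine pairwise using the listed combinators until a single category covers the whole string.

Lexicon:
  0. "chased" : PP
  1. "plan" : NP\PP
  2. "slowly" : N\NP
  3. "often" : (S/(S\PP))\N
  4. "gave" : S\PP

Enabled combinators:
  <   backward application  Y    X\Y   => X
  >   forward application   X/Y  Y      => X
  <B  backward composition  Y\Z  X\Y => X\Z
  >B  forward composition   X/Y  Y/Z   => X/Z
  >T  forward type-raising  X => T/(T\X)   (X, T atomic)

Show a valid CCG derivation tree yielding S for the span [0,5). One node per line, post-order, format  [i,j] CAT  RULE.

[0,5] S   >
  [0,4] S/(S\PP)   <
    [0,3] N   <
      [0,2] NP   <
        [0,1] "chased" : PP
        [1,2] "plan" : NP\PP
      [2,3] "slowly" : N\NP
    [3,4] "often" : (S/(S\PP))\N
  [4,5] "gave" : S\PP

[0,1] PP  lex  "chased"
[1,2] NP\PP  lex  "plan"
[0,2] NP  <  k=1
[2,3] N\NP  lex  "slowly"
[0,3] N  <  k=2
[3,4] (S/(S\PP))\N  lex  "often"
[0,4] S/(S\PP)  <  k=3
[4,5] S\PP  lex  "gave"
[0,5] S  >  k=4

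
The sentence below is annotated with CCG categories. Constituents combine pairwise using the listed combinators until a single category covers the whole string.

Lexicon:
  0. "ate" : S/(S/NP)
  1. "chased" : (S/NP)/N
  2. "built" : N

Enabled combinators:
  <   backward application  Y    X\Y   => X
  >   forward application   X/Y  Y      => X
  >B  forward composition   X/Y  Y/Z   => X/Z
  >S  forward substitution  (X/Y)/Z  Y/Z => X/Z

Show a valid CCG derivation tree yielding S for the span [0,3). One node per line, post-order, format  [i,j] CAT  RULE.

[0,3] S   >
  [0,2] S/N   >B
    [0,1] "ate" : S/(S/NP)
    [1,2] "chased" : (S/NP)/N
  [2,3] "built" : N

[0,1] S/(S/NP)  lex  "ate"
[1,2] (S/NP)/N  lex  "chased"
[0,2] S/N  >B  k=1
[2,3] N  lex  "built"
[0,3] S  >  k=2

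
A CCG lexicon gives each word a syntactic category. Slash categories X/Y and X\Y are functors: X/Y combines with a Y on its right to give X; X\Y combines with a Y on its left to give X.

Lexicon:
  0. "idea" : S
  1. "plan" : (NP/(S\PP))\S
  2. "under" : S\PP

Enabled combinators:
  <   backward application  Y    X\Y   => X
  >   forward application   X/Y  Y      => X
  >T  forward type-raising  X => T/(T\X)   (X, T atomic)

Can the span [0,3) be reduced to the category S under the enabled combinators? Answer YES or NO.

S (NP/(S\PP))\S S\PP
CKY chart[0,3] = {N/(N\NP), NP, NP/(NP\NP), PP/(PP\NP), S/(S\NP)}; S ∉ chart

NO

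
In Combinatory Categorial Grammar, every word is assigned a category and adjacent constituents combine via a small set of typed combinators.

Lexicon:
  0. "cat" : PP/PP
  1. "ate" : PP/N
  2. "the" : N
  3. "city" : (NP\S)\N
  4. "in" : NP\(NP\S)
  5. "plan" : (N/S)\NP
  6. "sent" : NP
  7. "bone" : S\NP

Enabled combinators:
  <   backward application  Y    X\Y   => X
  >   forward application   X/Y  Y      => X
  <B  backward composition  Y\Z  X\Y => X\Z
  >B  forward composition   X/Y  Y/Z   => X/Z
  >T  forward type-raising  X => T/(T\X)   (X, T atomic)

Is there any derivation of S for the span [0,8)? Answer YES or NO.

PP/PP PP/N N (NP\S)\N NP\(NP\S) (N/S)\NP NP S\NP
CKY chart[0,8] = {N/(N\PP), NP/(NP\PP), PP, PP/(N\N), PP/(PP\PP), PP/(S\S), S/(S\PP)}; S ∉ chart

NO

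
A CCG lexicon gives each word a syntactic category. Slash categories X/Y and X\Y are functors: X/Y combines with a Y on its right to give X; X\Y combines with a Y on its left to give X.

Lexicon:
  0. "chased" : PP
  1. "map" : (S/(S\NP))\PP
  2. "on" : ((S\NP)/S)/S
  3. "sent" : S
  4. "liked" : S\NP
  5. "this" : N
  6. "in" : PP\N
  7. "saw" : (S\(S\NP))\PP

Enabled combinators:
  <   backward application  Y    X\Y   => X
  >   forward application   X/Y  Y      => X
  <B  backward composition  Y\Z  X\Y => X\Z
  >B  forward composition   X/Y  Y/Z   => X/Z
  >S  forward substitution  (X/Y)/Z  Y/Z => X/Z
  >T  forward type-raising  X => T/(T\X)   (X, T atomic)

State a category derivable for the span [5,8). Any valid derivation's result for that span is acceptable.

[0,8] S   >
  [0,2] S/(S\NP)   <
    [0,1] "chased" : PP
    [1,2] "map" : (S/(S\NP))\PP
  [2,8] S\NP   >
    [2,4] (S\NP)/S   >
      [2,3] "on" : ((S\NP)/S)/S
      [3,4] "sent" : S
    [4,8] S   <
      [4,5] "liked" : S\NP
      [5,8] S\(S\NP)   <
        [5,7] PP   <
          [5,6] "this" : N
          [6,7] "in" : PP\N
        [7,8] "saw" : (S\(S\NP))\PP

S\(S\NP)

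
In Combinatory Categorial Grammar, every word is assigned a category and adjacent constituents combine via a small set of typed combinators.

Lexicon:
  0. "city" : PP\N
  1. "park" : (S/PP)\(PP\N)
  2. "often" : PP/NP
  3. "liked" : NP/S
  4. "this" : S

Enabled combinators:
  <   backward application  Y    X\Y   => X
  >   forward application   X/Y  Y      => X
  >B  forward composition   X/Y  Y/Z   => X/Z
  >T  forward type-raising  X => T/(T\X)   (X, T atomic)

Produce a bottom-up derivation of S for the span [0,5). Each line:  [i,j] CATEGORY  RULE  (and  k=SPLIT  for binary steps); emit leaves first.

[0,1] PP\N  lex  "city"
[1,2] (S/PP)\(PP\N)  lex  "park"
[0,2] S/PP  <  k=1
[2,3] PP/NP  lex  "often"
[3,4] NP/S  lex  "liked"
[2,4] PP/S  >B  k=3
[4,5] S  lex  "this"
[2,5] PP  >  k=4
[0,5] S  >  k=2

[0,5] S   >
  [0,2] S/PP   <
    [0,1] "city" : PP\N
    [1,2] "park" : (S/PP)\(PP\N)
  [2,5] PP   >
    [2,4] PP/S   >B
      [2,3] "often" : PP/NP
      [3,4] "liked" : NP/S
    [4,5] "this" : S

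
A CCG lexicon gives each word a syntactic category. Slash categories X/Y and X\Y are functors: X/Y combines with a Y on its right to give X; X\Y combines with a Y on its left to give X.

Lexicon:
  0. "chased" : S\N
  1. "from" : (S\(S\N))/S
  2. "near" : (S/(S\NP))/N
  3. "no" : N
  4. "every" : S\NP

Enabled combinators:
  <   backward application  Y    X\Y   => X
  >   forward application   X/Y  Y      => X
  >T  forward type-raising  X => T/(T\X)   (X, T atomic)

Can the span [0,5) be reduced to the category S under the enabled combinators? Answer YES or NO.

[0,5] S   <
  [0,1] "chased" : S\N
  [1,5] S\(S\N)   >
    [1,2] "from" : (S\(S\N))/S
    [2,5] S   >
      [2,4] S/(S\NP)   >
        [2,3] "near" : (S/(S\NP))/N
        [3,4] "no" : N
      [4,5] "every" : S\NP

YES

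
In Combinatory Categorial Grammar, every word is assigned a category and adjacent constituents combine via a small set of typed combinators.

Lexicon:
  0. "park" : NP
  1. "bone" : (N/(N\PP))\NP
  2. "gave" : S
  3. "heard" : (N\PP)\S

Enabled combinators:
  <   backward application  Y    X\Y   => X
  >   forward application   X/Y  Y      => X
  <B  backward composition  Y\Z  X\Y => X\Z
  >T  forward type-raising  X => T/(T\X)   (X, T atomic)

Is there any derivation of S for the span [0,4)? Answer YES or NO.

NO

NP (N/(N\PP))\NP S (N\PP)\S
CKY chart[0,4] = {N, N/(N\N), NP/(NP\N), PP/(PP\N), S/(S\N)}; S ∉ chart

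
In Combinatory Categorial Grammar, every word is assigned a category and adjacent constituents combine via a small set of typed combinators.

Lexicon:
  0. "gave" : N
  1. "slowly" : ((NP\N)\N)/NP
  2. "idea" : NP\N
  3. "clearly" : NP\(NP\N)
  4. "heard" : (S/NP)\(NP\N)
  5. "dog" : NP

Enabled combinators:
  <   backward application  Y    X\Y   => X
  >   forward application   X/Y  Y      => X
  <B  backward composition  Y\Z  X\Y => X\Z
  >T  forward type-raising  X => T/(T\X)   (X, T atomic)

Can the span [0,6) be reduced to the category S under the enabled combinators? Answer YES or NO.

[0,6] S   >
  [0,5] S/NP   <
    [0,4] NP\N   <
      [0,1] "gave" : N
      [1,4] (NP\N)\N   >
        [1,2] "slowly" : ((NP\N)\N)/NP
        [2,4] NP   <
          [2,3] "idea" : NP\N
          [3,4] "clearly" : NP\(NP\N)
    [4,5] "heard" : (S/NP)\(NP\N)
  [5,6] "dog" : NP

YES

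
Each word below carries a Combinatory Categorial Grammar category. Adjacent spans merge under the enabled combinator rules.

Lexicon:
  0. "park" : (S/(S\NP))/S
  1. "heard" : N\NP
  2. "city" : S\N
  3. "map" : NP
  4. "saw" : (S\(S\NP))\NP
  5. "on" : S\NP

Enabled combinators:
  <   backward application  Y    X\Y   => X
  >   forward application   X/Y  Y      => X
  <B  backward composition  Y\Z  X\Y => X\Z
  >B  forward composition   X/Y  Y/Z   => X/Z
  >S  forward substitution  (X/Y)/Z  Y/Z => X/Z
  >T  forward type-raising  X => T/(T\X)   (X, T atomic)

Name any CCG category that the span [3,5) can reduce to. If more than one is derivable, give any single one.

S\(S\NP)

[0,6] S   >
  [0,5] S/(S\NP)   >
    [0,1] "park" : (S/(S\NP))/S
    [1,5] S   <
      [1,3] S\NP   <B
        [1,2] "heard" : N\NP
        [2,3] "city" : S\N
      [3,5] S\(S\NP)   <
        [3,4] "map" : NP
        [4,5] "saw" : (S\(S\NP))\NP
  [5,6] "on" : S\NP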